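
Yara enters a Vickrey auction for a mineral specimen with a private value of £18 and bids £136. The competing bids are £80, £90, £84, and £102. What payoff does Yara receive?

Highest competing bid: £102.
Yara's bid £136 is the highest overall, so Yara wins and pays the second-highest bid, £102.
Payoff = value − price = £18 − £102 = -£84.
Overbidding won the item at a price above value — truthful bidding would have avoided this loss.

Payoff = -£84.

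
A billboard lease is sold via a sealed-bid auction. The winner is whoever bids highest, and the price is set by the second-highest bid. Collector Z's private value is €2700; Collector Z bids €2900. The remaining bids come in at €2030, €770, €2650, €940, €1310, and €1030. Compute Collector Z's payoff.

Payoff = €50.

Highest competing bid: €2650.
Collector Z's bid €2900 is the highest overall, so Collector Z wins and pays the second-highest bid, €2650.
Payoff = value − price = €2700 − €2650 = €50.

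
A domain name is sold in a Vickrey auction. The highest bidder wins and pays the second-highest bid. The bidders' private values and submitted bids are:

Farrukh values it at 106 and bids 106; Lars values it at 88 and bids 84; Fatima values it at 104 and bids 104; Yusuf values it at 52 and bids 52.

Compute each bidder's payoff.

Payoffs: Farrukh 2, Lars 0, Fatima 0, Yusuf 0.

Ranking the bids: Farrukh 106 > Fatima 104 > Lars 84 > Yusuf 52.
Farrukh has the top bid and wins; the price is the second-highest bid, 104.
Farrukh's payoff = 106 − 104 = 2. All other bidders lose, so their payoff is 0.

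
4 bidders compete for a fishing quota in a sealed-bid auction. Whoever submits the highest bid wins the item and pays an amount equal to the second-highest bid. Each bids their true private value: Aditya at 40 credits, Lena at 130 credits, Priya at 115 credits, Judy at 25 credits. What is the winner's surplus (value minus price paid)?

Surplus = 15 credits.

Sorted high to low: Lena 130 credits > Priya 115 credits > Aditya 40 credits > Judy 25 credits.
Lena wins with the top bid and pays the second-highest, 115 credits.
Surplus = 130 credits − 115 credits = 15 credits.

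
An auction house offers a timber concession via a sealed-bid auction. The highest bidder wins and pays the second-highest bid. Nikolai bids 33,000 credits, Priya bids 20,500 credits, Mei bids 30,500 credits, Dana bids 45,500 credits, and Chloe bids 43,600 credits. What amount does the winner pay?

43,600 credits

Sorted high to low: Dana 45,500 credits > Chloe 43,600 credits > Nikolai 33,000 credits > Mei 30,500 credits > Priya 20,500 credits.
Dana has the highest bid, so Dana wins.
The second-highest bid is 43,600 credits, so that is what Dana pays.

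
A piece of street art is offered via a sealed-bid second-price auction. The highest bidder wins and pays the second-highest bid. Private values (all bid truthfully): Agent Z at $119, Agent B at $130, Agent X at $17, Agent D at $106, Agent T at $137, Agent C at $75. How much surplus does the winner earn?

Surplus = $7.

Ordered from highest: Agent T $137, then Agent B $130, then Agent Z $119, then Agent D $106, then Agent C $75, then Agent X $17.
Agent T wins with the top bid and pays the second-highest, $130.
Surplus = $137 − $130 = $7.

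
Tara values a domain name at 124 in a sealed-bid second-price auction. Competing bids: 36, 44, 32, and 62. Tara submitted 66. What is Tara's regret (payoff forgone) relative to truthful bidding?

The highest competing bid is 62.
Bidding truthfully at 124: Tara has the top bid, wins, and pays the second-highest bid 62. Payoff = 124 − 62 = 62.
Bidding 66: Tara has the top bid, wins, and pays the second-highest bid 62. Payoff = 124 − 62 = 62.
Regret = truthful payoff − actual payoff = 62 − 62 = 0.

Regret: 0.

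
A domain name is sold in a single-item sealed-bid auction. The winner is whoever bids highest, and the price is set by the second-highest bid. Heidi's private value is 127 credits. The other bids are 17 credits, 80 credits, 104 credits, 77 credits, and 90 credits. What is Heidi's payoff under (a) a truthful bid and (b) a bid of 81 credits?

(a) 23 credits  (b) 0 credits

The highest competing bid is 104 credits.
Bidding truthfully at 127 credits: Heidi has the top bid, wins, and pays the second-highest bid 104 credits. Payoff = 127 credits − 104 credits = 23 credits.
Bidding 81 credits: the top bid is 104 credits (a rival), so Heidi loses. Payoff = 0 credits.
Deviating from a truthful bid can only lose payoff in a second-price auction — never gain.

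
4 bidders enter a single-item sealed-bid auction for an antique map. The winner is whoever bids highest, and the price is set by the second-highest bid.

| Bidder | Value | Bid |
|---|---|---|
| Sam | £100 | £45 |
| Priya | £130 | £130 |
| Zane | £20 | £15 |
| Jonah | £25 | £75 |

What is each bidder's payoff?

Sorted high to low: Priya £130 > Jonah £75 > Sam £45 > Zane £15.
Priya has the top bid and wins; the price is the second-highest bid, £75.
Priya's payoff = £130 − £75 = £55. All other bidders lose, so their payoff is 0.

Payoffs: Sam £0, Priya £55, Zane £0, Jonah £0.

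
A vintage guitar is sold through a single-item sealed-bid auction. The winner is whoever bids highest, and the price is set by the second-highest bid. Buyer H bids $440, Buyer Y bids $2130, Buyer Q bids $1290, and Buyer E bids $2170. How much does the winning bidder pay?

The winner pays $2130.

Ordered from highest: Buyer E $2170; Buyer Y $2130; Buyer Q $1290; Buyer H $440.
Buyer E has the highest bid, so Buyer E wins.
The second-highest bid is $2130, so that is what Buyer E pays.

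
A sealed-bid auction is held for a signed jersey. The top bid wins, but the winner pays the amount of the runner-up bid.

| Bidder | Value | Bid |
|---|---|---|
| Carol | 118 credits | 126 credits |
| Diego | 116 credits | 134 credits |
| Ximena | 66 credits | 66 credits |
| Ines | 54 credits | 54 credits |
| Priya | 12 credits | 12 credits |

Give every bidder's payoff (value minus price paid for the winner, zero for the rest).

Ranking the bids: Diego 134 credits; Carol 126 credits; Ximena 66 credits; Ines 54 credits; Priya 12 credits.
Diego has the top bid and wins; the price is the second-highest bid, 126 credits.
Diego's payoff = 116 credits − 126 credits = -10 credits. All other bidders lose, so their payoff is 0.

Carol 0 credits, Diego -10 credits, Ximena 0 credits, Ines 0 credits, Priya 0 credits.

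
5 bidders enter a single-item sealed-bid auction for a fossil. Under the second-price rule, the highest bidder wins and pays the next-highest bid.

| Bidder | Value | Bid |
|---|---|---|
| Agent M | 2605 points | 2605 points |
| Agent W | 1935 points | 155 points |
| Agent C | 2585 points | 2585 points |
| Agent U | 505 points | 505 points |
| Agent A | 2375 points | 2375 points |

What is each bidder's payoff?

Payoffs: Agent M 20 points, Agent W 0 points, Agent C 0 points, Agent U 0 points, Agent A 0 points.

Sorted high to low: Agent M 2605 points, then Agent C 2585 points, then Agent A 2375 points, then Agent U 505 points, then Agent W 155 points.
Agent M has the top bid and wins; the price is the second-highest bid, 2585 points.
Agent M's payoff = 2605 points − 2585 points = 20 points. All other bidders lose, so their payoff is 0.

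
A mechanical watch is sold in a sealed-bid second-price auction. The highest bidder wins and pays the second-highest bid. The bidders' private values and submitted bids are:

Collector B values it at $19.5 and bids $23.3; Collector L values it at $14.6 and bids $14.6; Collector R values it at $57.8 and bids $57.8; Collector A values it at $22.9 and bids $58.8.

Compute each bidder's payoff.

Payoffs: Collector B $0.0, Collector L $0.0, Collector R $0.0, Collector A -$34.9.

Bids in descending order: Collector A $58.8 > Collector R $57.8 > Collector B $23.3 > Collector L $14.6.
Collector A has the top bid and wins; the price is the second-highest bid, $57.8.
Collector A's payoff = $22.9 − $57.8 = -$34.9. All other bidders lose, so their payoff is 0.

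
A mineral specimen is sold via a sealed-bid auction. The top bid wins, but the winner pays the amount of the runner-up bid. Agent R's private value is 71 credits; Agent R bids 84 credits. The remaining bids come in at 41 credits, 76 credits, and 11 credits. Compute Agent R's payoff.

Highest competing bid: 76 credits.
Agent R's bid 84 credits is the highest overall, so Agent R wins and pays the second-highest bid, 76 credits.
Payoff = value − price = 71 credits − 76 credits = -5 credits.
Overbidding won the item at a price above value — truthful bidding would have avoided this loss.

-5 credits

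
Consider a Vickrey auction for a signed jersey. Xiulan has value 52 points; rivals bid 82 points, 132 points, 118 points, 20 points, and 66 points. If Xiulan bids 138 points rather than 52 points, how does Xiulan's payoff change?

-80 points

The highest competing bid is 132 points.
Bidding truthfully at 52 points: the top bid is 132 points (a rival), so Xiulan loses. Payoff = 0 points.
Bidding 138 points: Xiulan has the top bid, wins, and pays the second-highest bid 132 points. Payoff = 52 points − 132 points = -80 points.
Change = -80 points − 0 points = -80 points.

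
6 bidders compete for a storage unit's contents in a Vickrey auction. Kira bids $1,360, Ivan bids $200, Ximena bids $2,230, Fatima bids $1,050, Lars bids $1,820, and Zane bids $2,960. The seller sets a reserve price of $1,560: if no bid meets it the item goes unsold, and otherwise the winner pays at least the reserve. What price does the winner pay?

Sorted high to low: Zane $2,960 > Ximena $2,230 > Lars $1,820 > Kira $1,360 > Fatima $1,050 > Ivan $200.
Zane has the highest bid, so Zane wins.
The second-highest bid is $2,230, which exceeds the reserve, so that sets the price.

$2,230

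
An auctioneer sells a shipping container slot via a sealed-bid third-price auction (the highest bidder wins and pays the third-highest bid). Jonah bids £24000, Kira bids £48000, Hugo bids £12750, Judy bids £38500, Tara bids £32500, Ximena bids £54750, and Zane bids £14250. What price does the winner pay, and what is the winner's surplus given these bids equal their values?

The winner pays £38500 for a surplus of £16250.

Sorted high to low: Ximena £54750; Kira £48000; Judy £38500; Tara £32500; Jonah £24000; Zane £14250; Hugo £12750.
Ximena is the highest bidder, so Ximena wins.
Under the third-price rule, the price is the third-highest bid: £38500.
Surplus = £54750 − £38500 = £16250.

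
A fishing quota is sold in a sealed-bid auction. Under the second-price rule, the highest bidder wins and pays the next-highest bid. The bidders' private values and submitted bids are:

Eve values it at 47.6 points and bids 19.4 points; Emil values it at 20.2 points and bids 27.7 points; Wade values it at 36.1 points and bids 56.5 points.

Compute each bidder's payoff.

Bids in descending order: Wade 56.5 points > Emil 27.7 points > Eve 19.4 points.
Wade has the top bid and wins; the price is the second-highest bid, 27.7 points.
Wade's payoff = 36.1 points − 27.7 points = 8.4 points. All other bidders lose, so their payoff is 0.

Eve 0.0 points, Emil 0.0 points, Wade 8.4 points.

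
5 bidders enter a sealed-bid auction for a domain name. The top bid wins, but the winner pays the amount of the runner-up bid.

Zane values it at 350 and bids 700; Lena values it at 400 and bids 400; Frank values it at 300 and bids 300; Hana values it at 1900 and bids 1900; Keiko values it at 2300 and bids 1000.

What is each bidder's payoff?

Ordered from highest: Hana 1900, then Keiko 1000, then Zane 700, then Lena 400, then Frank 300.
Hana has the top bid and wins; the price is the second-highest bid, 1000.
Hana's payoff = 1900 − 1000 = 900. All other bidders lose, so their payoff is 0.

Zane 0, Lena 0, Frank 0, Hana 900, Keiko 0.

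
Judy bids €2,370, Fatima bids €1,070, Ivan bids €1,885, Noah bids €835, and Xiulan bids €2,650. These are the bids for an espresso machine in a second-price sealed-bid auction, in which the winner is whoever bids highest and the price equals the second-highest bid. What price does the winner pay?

€2,370

Sorted high to low: Xiulan €2,650; Judy €2,370; Ivan €1,885; Fatima €1,070; Noah €835.
Xiulan is the highest bidder, so Xiulan wins.
Under the second-price rule, the price is the second-highest bid: €2,370.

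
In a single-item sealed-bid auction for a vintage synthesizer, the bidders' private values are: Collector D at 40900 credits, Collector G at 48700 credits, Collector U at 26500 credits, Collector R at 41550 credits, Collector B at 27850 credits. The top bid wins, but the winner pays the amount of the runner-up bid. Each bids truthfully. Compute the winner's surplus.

Winner's surplus: 7150 credits.

Ordered from highest: Collector G 48700 credits, then Collector R 41550 credits, then Collector D 40900 credits, then Collector B 27850 credits, then Collector U 26500 credits.
Collector G wins with the top bid and pays the second-highest, 41550 credits.
Surplus = 48700 credits − 41550 credits = 7150 credits.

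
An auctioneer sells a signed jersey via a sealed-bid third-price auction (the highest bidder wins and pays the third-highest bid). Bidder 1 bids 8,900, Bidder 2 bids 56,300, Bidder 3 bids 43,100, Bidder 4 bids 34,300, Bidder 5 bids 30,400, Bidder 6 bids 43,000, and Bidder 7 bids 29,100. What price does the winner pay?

43,000

Bids in descending order: Bidder 2 56,300; Bidder 3 43,100; Bidder 6 43,000; Bidder 4 34,300; Bidder 5 30,400; Bidder 7 29,100; Bidder 1 8,900.
Bidder 2 is the highest bidder, so Bidder 2 wins.
Under the third-price rule, the price is the third-highest bid: 43,000.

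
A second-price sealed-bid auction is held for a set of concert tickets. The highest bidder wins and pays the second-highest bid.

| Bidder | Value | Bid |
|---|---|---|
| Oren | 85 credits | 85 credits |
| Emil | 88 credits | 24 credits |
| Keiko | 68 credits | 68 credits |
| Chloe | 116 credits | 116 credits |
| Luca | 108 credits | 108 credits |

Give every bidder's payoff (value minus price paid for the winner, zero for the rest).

Bids in descending order: Chloe 116 credits; Luca 108 credits; Oren 85 credits; Keiko 68 credits; Emil 24 credits.
Chloe has the top bid and wins; the price is the second-highest bid, 108 credits.
Chloe's payoff = 116 credits − 108 credits = 8 credits. All other bidders lose, so their payoff is 0.

Payoffs: Oren 0 credits, Emil 0 credits, Keiko 0 credits, Chloe 8 credits, Luca 0 credits.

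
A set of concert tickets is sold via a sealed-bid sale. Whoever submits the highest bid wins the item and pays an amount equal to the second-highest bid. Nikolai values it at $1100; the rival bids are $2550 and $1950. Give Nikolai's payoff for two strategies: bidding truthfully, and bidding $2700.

(a) $0  (b) -$1450

The highest competing bid is $2550.
Bidding truthfully at $1100: the top bid is $2550 (a rival), so Nikolai loses. Payoff = $0.
Bidding $2700: Nikolai has the top bid, wins, and pays the second-highest bid $2550. Payoff = $1100 − $2550 = -$1450.
Deviating from a truthful bid can only lose payoff in a second-price auction — never gain.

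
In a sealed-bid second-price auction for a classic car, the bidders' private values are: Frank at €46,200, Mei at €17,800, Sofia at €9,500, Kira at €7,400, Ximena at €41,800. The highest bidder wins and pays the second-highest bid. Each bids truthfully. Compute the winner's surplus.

Ordered from highest: Frank €46,200, then Ximena €41,800, then Mei €17,800, then Sofia €9,500, then Kira €7,400.
Frank wins with the top bid and pays the second-highest, €41,800.
Surplus = €46,200 − €41,800 = €4,400.

€4,400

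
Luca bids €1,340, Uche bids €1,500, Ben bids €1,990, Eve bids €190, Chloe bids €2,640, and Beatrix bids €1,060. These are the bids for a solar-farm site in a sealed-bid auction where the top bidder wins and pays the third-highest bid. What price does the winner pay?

€1,500

Ordered from highest: Chloe €2,640 > Ben €1,990 > Uche €1,500 > Luca €1,340 > Beatrix €1,060 > Eve €190.
Chloe is the highest bidder, so Chloe wins.
Under the third-price rule, the price is the third-highest bid: €1,500.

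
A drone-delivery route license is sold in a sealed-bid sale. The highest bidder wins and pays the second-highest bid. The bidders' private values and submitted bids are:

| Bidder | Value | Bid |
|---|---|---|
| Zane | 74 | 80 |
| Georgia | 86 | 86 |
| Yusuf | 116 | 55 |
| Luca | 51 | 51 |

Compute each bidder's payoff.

Payoffs: Zane 0, Georgia 6, Yusuf 0, Luca 0.

Bids in descending order: Georgia 86; Zane 80; Yusuf 55; Luca 51.
Georgia has the top bid and wins; the price is the second-highest bid, 80.
Georgia's payoff = 86 − 80 = 6. All other bidders lose, so their payoff is 0.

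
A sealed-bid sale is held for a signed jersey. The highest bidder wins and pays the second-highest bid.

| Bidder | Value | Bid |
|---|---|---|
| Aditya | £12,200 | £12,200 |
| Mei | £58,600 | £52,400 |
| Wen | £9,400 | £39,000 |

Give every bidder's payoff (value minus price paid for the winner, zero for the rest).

Payoffs: Aditya £0, Mei £19,600, Wen £0.

Ordered from highest: Mei £52,400; Wen £39,000; Aditya £12,200.
Mei has the top bid and wins; the price is the second-highest bid, £39,000.
Mei's payoff = £58,600 − £39,000 = £19,600. All other bidders lose, so their payoff is 0.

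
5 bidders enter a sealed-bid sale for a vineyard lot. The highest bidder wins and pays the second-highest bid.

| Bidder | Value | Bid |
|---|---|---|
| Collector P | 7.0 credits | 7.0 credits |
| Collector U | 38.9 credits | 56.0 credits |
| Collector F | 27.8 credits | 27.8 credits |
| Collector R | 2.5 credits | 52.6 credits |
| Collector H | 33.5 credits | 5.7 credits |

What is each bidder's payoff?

Collector P 0.0 credits, Collector U -13.7 credits, Collector F 0.0 credits, Collector R 0.0 credits, Collector H 0.0 credits.

Bids in descending order: Collector U 56.0 credits > Collector R 52.6 credits > Collector F 27.8 credits > Collector P 7.0 credits > Collector H 5.7 credits.
Collector U has the top bid and wins; the price is the second-highest bid, 52.6 credits.
Collector U's payoff = 38.9 credits − 52.6 credits = -13.7 credits. All other bidders lose, so their payoff is 0.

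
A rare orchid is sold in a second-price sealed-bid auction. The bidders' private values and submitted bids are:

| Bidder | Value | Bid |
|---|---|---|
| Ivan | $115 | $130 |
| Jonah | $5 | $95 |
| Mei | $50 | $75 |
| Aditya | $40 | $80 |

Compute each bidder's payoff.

Bids in descending order: Ivan $130, then Jonah $95, then Aditya $80, then Mei $75.
Ivan has the top bid and wins; the price is the second-highest bid, $95.
Ivan's payoff = $115 − $95 = $20. All other bidders lose, so their payoff is 0.

Ivan $20, Jonah $0, Mei $0, Aditya $0.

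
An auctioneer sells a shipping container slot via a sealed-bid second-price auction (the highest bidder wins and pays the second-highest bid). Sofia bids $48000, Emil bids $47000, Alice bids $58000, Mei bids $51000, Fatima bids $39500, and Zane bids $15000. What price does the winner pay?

$51000

Ordered from highest: Alice $58000, then Mei $51000, then Sofia $48000, then Emil $47000, then Fatima $39500, then Zane $15000.
Alice is the highest bidder, so Alice wins.
Under the second-price rule, the price is the second-highest bid: $51000.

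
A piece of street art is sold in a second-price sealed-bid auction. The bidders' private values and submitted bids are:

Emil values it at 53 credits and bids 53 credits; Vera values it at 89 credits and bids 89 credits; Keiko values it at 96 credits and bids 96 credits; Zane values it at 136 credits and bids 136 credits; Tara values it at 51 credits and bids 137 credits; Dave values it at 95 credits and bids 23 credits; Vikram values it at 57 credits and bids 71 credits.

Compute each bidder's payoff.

Payoffs: Emil 0 credits, Vera 0 credits, Keiko 0 credits, Zane 0 credits, Tara -85 credits, Dave 0 credits, Vikram 0 credits.

Ordered from highest: Tara 137 credits, then Zane 136 credits, then Keiko 96 credits, then Vera 89 credits, then Vikram 71 credits, then Emil 53 credits, then Dave 23 credits.
Tara has the top bid and wins; the price is the second-highest bid, 136 credits.
Tara's payoff = 51 credits − 136 credits = -85 credits. All other bidders lose, so their payoff is 0.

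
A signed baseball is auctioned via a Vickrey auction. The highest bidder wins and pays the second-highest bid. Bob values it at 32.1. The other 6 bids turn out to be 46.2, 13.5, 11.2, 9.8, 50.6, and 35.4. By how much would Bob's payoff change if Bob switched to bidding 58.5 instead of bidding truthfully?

-18.5

The highest competing bid is 50.6.
Bidding truthfully at 32.1: the top bid is 50.6 (a rival), so Bob loses. Payoff = 0.0.
Bidding 58.5: Bob has the top bid, wins, and pays the second-highest bid 50.6. Payoff = 32.1 − 50.6 = -18.5.
Change = -18.5 − 0.0 = -18.5.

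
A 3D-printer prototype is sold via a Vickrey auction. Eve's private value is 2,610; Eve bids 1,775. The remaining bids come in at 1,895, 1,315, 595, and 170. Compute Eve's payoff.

Payoff = 0.

Highest competing bid: 1,895.
Eve's bid 1,775 is not the highest, so Eve loses, pays nothing, and earns zero payoff.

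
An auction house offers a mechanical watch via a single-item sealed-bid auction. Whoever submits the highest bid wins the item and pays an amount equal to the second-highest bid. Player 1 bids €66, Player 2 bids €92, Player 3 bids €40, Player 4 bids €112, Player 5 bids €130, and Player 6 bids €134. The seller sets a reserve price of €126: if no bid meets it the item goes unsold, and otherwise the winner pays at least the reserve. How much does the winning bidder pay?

Ranking the bids: Player 6 €134, then Player 5 €130, then Player 4 €112, then Player 2 €92, then Player 1 €66, then Player 3 €40.
Player 6 has the highest bid, so Player 6 wins.
The second-highest bid is €130, which exceeds the reserve, so that sets the price.

Price paid: €130.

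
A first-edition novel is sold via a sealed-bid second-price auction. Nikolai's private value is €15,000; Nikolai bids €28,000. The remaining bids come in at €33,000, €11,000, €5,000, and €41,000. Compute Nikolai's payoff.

Payoff = €0.

Highest competing bid: €41,000.
Nikolai's bid €28,000 is not the highest, so Nikolai loses, pays nothing, and earns zero payoff.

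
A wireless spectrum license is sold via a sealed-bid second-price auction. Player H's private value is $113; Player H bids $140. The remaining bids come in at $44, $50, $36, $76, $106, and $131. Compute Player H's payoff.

Highest competing bid: $131.
Player H's bid $140 is the highest overall, so Player H wins and pays the second-highest bid, $131.
Payoff = value − price = $113 − $131 = -$18.
Overbidding won the item at a price above value — truthful bidding would have avoided this loss.

Payoff = -$18.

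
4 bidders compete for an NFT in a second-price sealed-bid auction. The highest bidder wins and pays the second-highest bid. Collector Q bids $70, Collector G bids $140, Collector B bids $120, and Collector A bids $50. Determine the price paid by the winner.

$120

Ordered from highest: Collector G $140; Collector B $120; Collector Q $70; Collector A $50.
Collector G has the highest bid, so Collector G wins.
The second-highest bid is $120, so that is what Collector G pays.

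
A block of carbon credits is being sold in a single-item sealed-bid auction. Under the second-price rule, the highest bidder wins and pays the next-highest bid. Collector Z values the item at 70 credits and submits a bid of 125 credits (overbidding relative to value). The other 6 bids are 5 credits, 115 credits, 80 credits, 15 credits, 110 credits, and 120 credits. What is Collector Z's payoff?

Collector Z's payoff: -50 credits.

Highest competing bid: 120 credits.
Collector Z's bid 125 credits is the highest overall, so Collector Z wins and pays the second-highest bid, 120 credits.
Payoff = value − price = 70 credits − 120 credits = -50 credits.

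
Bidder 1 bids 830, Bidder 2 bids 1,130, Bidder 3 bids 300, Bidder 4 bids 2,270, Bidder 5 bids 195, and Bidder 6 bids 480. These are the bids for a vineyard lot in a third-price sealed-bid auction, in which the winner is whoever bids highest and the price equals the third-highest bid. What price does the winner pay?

Sorted high to low: Bidder 4 2,270, then Bidder 2 1,130, then Bidder 1 830, then Bidder 6 480, then Bidder 3 300, then Bidder 5 195.
Bidder 4 is the highest bidder, so Bidder 4 wins.
Under the third-price rule, the price is the third-highest bid: 830.

Price paid: 830.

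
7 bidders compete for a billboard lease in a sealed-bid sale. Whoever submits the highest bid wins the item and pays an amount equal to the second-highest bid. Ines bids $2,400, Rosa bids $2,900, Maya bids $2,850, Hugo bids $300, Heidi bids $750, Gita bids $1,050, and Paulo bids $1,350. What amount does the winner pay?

Ordered from highest: Rosa $2,900 > Maya $2,850 > Ines $2,400 > Paulo $1,350 > Gita $1,050 > Heidi $750 > Hugo $300.
Rosa has the highest bid, so Rosa wins.
The second-highest bid is $2,850, so that is what Rosa pays.

The winner pays $2,850.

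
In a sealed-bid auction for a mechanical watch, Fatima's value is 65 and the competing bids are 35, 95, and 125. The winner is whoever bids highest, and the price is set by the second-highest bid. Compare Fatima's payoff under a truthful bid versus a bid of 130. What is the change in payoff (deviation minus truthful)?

The highest competing bid is 125.
Bidding truthfully at 65: the top bid is 125 (a rival), so Fatima loses. Payoff = 0.
Bidding 130: Fatima has the top bid, wins, and pays the second-highest bid 125. Payoff = 65 − 125 = -60.
Change = -60 − 0 = -60.

Change in payoff: -60.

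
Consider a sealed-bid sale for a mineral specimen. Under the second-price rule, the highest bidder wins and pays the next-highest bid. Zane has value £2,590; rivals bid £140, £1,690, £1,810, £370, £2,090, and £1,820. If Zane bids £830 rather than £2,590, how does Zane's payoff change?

The highest competing bid is £2,090.
Bidding truthfully at £2,590: Zane has the top bid, wins, and pays the second-highest bid £2,090. Payoff = £2,590 − £2,090 = £500.
Bidding £830: the top bid is £2,090 (a rival), so Zane loses. Payoff = £0.
Change = £0 − £500 = -£500.
This is the dominant-strategy logic: truthful bidding weakly beats any alternative.

Change in payoff: -£500.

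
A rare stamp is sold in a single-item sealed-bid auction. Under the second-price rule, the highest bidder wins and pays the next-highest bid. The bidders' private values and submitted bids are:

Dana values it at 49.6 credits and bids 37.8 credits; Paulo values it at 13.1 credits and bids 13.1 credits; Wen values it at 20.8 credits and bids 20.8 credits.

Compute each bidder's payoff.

Dana 28.8 credits, Paulo 0.0 credits, Wen 0.0 credits.

Ordered from highest: Dana 37.8 credits, then Wen 20.8 credits, then Paulo 13.1 credits.
Dana has the top bid and wins; the price is the second-highest bid, 20.8 credits.
Dana's payoff = 49.6 credits − 20.8 credits = 28.8 credits. All other bidders lose, so their payoff is 0.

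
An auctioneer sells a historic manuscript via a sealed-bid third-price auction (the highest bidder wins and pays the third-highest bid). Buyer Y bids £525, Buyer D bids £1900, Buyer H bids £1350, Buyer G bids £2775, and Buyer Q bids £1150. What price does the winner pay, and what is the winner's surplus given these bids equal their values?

Price £1350; surplus £1425.

Sorted high to low: Buyer G £2775 > Buyer D £1900 > Buyer H £1350 > Buyer Q £1150 > Buyer Y £525.
Buyer G is the highest bidder, so Buyer G wins.
Under the third-price rule, the price is the third-highest bid: £1350.
Surplus = £2775 − £1350 = £1425.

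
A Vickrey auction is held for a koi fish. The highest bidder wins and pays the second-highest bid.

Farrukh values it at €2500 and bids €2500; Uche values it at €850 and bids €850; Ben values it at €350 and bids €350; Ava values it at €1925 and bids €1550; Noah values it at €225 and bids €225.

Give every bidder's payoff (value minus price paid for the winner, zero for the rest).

Bids in descending order: Farrukh €2500, then Ava €1550, then Uche €850, then Ben €350, then Noah €225.
Farrukh has the top bid and wins; the price is the second-highest bid, €1550.
Farrukh's payoff = €2500 − €1550 = €950. All other bidders lose, so their payoff is 0.

Farrukh €950, Uche €0, Ben €0, Ava €0, Noah €0.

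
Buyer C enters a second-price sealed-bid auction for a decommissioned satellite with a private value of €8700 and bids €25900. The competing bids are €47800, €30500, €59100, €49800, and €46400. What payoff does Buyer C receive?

€0

Highest competing bid: €59100.
Buyer C's bid €25900 is not the highest, so Buyer C loses, pays nothing, and earns zero payoff.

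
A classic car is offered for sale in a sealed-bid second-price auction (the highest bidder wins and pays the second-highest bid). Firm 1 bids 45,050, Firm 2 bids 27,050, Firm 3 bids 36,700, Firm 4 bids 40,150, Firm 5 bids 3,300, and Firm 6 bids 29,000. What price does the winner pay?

Price paid: 40,150.

Ranking the bids: Firm 1 45,050; Firm 4 40,150; Firm 3 36,700; Firm 6 29,000; Firm 2 27,050; Firm 5 3,300.
Firm 1 is the highest bidder, so Firm 1 wins.
Under the second-price rule, the price is the second-highest bid: 40,150.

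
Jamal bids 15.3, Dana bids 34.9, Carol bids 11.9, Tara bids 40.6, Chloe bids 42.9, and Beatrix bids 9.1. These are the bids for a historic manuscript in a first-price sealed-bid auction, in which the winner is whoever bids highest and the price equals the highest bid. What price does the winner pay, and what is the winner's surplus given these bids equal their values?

Ranking the bids: Chloe 42.9, then Tara 40.6, then Dana 34.9, then Jamal 15.3, then Carol 11.9, then Beatrix 9.1.
Chloe is the highest bidder, so Chloe wins.
Under the first-price rule, the price is the highest bid: 42.9.
Surplus = 42.9 − 42.9 = 0.0.

The winner pays 42.9 for a surplus of 0.0.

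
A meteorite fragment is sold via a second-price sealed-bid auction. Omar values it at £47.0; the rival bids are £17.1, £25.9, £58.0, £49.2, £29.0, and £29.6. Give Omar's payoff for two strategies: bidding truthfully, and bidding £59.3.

The highest competing bid is £58.0.
Bidding truthfully at £47.0: the top bid is £58.0 (a rival), so Omar loses. Payoff = £0.0.
Bidding £59.3: Omar has the top bid, wins, and pays the second-highest bid £58.0. Payoff = £47.0 − £58.0 = -£11.0.
This is the dominant-strategy logic: truthful bidding weakly beats any alternative.

(a) £0.0  (b) -£11.0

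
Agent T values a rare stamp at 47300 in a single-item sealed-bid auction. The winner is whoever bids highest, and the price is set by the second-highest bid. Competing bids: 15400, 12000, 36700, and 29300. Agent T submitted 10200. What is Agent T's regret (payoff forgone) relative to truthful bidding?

Payoff forgone: 10600.

The highest competing bid is 36700.
Bidding truthfully at 47300: Agent T has the top bid, wins, and pays the second-highest bid 36700. Payoff = 47300 − 36700 = 10600.
Bidding 10200: the top bid is 36700 (a rival), so Agent T loses. Payoff = 0.
Regret = truthful payoff − actual payoff = 10600 − 0 = 10600.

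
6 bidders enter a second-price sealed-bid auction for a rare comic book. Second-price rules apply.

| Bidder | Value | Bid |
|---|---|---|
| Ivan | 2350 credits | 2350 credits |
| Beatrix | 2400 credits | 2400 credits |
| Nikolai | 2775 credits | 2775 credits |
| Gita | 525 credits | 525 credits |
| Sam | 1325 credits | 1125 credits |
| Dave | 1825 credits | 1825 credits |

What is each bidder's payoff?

Payoffs: Ivan 0 credits, Beatrix 0 credits, Nikolai 375 credits, Gita 0 credits, Sam 0 credits, Dave 0 credits.

Sorted high to low: Nikolai 2775 credits, then Beatrix 2400 credits, then Ivan 2350 credits, then Dave 1825 credits, then Sam 1125 credits, then Gita 525 credits.
Nikolai has the top bid and wins; the price is the second-highest bid, 2400 credits.
Nikolai's payoff = 2775 credits − 2400 credits = 375 credits. All other bidders lose, so their payoff is 0.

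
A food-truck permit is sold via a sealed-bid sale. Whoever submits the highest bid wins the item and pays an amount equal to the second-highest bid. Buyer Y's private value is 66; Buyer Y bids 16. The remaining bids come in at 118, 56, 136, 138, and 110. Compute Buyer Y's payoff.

Payoff = 0.

Highest competing bid: 138.
Buyer Y's bid 16 is not the highest, so Buyer Y loses, pays nothing, and earns zero payoff.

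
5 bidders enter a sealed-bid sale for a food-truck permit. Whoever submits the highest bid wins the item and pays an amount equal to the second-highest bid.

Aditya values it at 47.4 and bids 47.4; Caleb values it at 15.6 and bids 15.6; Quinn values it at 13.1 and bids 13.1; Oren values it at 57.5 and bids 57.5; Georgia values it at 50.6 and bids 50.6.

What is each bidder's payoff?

Ranking the bids: Oren 57.5; Georgia 50.6; Aditya 47.4; Caleb 15.6; Quinn 13.1.
Oren has the top bid and wins; the price is the second-highest bid, 50.6.
Oren's payoff = 57.5 − 50.6 = 6.9. All other bidders lose, so their payoff is 0.

Aditya 0.0, Caleb 0.0, Quinn 0.0, Oren 6.9, Georgia 0.0.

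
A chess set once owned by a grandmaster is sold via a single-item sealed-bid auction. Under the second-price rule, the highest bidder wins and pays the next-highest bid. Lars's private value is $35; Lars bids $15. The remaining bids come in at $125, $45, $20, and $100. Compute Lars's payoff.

Lars's payoff: $0.

Highest competing bid: $125.
Lars's bid $15 is not the highest, so Lars loses, pays nothing, and earns zero payoff.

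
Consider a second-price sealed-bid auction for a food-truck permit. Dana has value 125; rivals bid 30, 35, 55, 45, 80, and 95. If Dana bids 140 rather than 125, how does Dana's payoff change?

The highest competing bid is 95.
Bidding truthfully at 125: Dana has the top bid, wins, and pays the second-highest bid 95. Payoff = 125 − 95 = 30.
Bidding 140: Dana has the top bid, wins, and pays the second-highest bid 95. Payoff = 125 − 95 = 30.
Change = 30 − 30 = 0.
The bid only affects whether you win, not the price — here both bids land on the same side of the top rival bid, so the deviation is payoff-neutral.

Payoff change: 0.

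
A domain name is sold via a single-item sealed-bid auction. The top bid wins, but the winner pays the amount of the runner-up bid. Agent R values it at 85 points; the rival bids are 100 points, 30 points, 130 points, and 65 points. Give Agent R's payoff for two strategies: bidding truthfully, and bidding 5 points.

(a) 0 points  (b) 0 points

The highest competing bid is 130 points.
Bidding truthfully at 85 points: the top bid is 130 points (a rival), so Agent R loses. Payoff = 0 points.
Bidding 5 points: the top bid is 130 points (a rival), so Agent R loses. Payoff = 0 points.
The bid only affects whether you win, not the price — here both bids land on the same side of the top rival bid, so the deviation is payoff-neutral.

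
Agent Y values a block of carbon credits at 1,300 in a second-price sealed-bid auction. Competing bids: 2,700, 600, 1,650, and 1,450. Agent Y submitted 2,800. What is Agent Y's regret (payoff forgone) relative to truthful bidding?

The highest competing bid is 2,700.
Bidding truthfully at 1,300: the top bid is 2,700 (a rival), so Agent Y loses. Payoff = 0.
Bidding 2,800: Agent Y has the top bid, wins, and pays the second-highest bid 2,700. Payoff = 1,300 − 2,700 = -1,400.
Regret = truthful payoff − actual payoff = 0 − -1,400 = 1,400.
This is the dominant-strategy logic: truthful bidding weakly beats any alternative.

Regret: 1,400.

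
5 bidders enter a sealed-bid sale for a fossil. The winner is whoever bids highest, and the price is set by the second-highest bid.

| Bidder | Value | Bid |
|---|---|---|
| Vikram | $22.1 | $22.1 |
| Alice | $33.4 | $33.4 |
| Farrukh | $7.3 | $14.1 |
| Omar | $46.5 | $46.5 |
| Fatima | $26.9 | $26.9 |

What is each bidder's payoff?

Vikram $0.0, Alice $0.0, Farrukh $0.0, Omar $13.1, Fatima $0.0.

Sorted high to low: Omar $46.5, then Alice $33.4, then Fatima $26.9, then Vikram $22.1, then Farrukh $14.1.
Omar has the top bid and wins; the price is the second-highest bid, $33.4.
Omar's payoff = $46.5 − $33.4 = $13.1. All other bidders lose, so their payoff is 0.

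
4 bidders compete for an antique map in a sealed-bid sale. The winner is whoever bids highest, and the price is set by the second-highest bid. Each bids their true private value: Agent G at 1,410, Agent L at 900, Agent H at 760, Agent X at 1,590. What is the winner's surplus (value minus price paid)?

180

Sorted high to low: Agent X 1,590; Agent G 1,410; Agent L 900; Agent H 760.
Agent X wins with the top bid and pays the second-highest, 1,410.
Surplus = 1,590 − 1,410 = 180.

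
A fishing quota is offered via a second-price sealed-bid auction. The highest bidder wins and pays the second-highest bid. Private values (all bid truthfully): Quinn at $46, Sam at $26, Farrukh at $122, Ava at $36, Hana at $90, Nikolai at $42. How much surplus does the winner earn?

Bids in descending order: Farrukh $122; Hana $90; Quinn $46; Nikolai $42; Ava $36; Sam $26.
Farrukh wins with the top bid and pays the second-highest, $90.
Surplus = $122 − $90 = $32.

Surplus = $32.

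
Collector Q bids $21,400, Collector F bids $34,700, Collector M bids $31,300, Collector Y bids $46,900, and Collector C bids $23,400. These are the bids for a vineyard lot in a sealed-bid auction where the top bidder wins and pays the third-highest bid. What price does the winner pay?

The winner pays $31,300.

Sorted high to low: Collector Y $46,900, then Collector F $34,700, then Collector M $31,300, then Collector C $23,400, then Collector Q $21,400.
Collector Y is the highest bidder, so Collector Y wins.
Under the third-price rule, the price is the third-highest bid: $31,300.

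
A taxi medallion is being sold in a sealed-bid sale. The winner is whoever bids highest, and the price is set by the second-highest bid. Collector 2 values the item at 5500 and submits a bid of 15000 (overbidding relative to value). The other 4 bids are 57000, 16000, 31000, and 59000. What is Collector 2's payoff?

Highest competing bid: 59000.
Collector 2's bid 15000 is not the highest, so Collector 2 loses, pays nothing, and earns zero payoff.

The bidder's payoff: 0.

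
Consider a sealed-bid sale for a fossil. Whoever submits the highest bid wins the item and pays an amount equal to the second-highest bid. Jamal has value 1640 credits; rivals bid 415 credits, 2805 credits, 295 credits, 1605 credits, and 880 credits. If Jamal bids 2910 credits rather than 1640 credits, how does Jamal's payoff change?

Payoff change: -1165 credits.

The highest competing bid is 2805 credits.
Bidding truthfully at 1640 credits: the top bid is 2805 credits (a rival), so Jamal loses. Payoff = 0 credits.
Bidding 2910 credits: Jamal has the top bid, wins, and pays the second-highest bid 2805 credits. Payoff = 1640 credits − 2805 credits = -1165 credits.
Change = -1165 credits − 0 credits = -1165 credits.
Deviating from a truthful bid can only lose payoff in a second-price auction — never gain.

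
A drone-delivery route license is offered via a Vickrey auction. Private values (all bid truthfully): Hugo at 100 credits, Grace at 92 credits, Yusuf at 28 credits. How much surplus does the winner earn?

8 credits

Sorted high to low: Hugo 100 credits, then Grace 92 credits, then Yusuf 28 credits.
Hugo wins with the top bid and pays the second-highest, 92 credits.
Surplus = 100 credits − 92 credits = 8 credits.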